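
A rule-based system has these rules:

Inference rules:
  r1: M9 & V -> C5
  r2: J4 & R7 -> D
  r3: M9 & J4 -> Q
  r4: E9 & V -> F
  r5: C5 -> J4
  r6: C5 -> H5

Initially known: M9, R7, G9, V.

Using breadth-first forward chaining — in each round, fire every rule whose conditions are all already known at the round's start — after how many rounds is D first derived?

3

Round 1: r1 [M9 & V -> C5]. New: C5.
Round 2: r5 [C5 -> J4]; r6 [C5 -> H5]. New: J4, H5.
Round 3: r2 [J4 & R7 -> D]; r3 [M9 & J4 -> Q]. New: D, Q.
D first appears in round 3.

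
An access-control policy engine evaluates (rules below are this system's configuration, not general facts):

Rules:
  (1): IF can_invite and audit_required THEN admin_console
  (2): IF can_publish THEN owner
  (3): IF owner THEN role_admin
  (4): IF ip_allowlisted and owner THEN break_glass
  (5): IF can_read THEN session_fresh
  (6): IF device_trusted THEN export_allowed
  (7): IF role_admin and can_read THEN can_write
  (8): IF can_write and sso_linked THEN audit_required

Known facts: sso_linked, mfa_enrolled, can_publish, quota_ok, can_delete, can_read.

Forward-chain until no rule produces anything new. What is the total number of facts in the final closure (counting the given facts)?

[1] (2) [IF can_publish THEN owner]; (5) [IF can_read THEN session_fresh]. ⇒ new: owner, session_fresh.
[2] (3) [IF owner THEN role_admin]. ⇒ new: role_admin.
[3] (7) [IF role_admin and can_read THEN can_write]. ⇒ new: can_write.
[4] (8) [IF can_write and sso_linked THEN audit_required]. ⇒ new: audit_required.
Closure: {audit_required, can_delete, can_publish, can_read, can_write, mfa_enrolled, owner, quota_ok, role_admin, session_fresh, sso_linked} — 11 facts.

11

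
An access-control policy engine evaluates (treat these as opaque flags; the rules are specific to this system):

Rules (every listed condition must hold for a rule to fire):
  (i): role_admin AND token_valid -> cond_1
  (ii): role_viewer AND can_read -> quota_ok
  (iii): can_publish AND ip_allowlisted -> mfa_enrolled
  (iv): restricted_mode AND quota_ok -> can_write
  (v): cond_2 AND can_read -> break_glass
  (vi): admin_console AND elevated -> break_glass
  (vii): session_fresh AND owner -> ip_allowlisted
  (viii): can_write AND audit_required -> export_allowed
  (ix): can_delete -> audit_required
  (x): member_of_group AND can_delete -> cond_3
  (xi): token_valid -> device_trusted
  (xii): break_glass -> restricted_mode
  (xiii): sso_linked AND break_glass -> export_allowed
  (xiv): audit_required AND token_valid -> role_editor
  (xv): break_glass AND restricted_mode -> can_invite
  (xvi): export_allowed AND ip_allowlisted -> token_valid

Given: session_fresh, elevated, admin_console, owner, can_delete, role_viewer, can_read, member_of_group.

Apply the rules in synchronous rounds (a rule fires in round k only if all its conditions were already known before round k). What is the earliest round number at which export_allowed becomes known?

4

Round 1: (ii) [role_viewer AND can_read -> quota_ok]; (vi) [admin_console AND elevated -> break_glass]; (vii) [session_fresh AND owner -> ip_allowlisted]; (ix) [can_delete -> audit_required]; (x) [member_of_group AND can_delete -> cond_3]. Adds quota_ok, break_glass, ip_allowlisted, audit_required, cond_3.
Round 2: (xii) [break_glass -> restricted_mode]. Adds restricted_mode.
Round 3: (iv) [restricted_mode AND quota_ok -> can_write]; (xv) [break_glass AND restricted_mode -> can_invite]. Adds can_write, can_invite.
Round 4: (viii) [can_write AND audit_required -> export_allowed]. Adds export_allowed.
export_allowed first appears in round 4.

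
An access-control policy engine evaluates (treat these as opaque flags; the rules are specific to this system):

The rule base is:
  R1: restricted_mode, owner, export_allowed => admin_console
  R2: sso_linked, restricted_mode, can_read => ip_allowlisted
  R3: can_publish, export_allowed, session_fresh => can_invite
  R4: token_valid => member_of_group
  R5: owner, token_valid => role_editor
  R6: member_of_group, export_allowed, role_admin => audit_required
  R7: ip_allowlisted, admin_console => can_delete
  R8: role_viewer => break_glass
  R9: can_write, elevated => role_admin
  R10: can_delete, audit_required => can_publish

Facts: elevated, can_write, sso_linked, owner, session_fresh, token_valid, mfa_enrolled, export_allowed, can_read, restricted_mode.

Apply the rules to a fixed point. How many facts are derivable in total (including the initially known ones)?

19

Round 1 fires R1, R2, R4, R5, R9, giving admin_console, ip_allowlisted, member_of_group, role_editor, role_admin.
Round 2 fires R6, R7, giving audit_required, can_delete.
Round 3 fires R10, giving can_publish.
Round 4 fires R3, giving can_invite.
Closure: {admin_console, audit_required, can_delete, can_invite, can_publish, can_read, can_write, elevated, export_allowed, ip_allowlisted, member_of_group, mfa_enrolled, owner, restricted_mode, role_admin, role_editor, session_fresh, sso_linked, token_valid} — 19 facts.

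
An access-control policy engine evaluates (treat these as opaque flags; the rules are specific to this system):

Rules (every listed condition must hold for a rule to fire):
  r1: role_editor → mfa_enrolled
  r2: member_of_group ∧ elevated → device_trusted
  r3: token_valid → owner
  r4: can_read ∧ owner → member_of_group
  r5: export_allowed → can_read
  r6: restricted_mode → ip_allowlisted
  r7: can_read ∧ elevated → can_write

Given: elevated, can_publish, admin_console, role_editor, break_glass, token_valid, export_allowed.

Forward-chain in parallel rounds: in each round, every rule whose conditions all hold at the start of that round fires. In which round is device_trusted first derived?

3

Round 1: r1 [role_editor → mfa_enrolled]; r3 [token_valid → owner]; r5 [export_allowed → can_read]. New: mfa_enrolled, owner, can_read.
Round 2: r4 [can_read ∧ owner → member_of_group]; r7 [can_read ∧ elevated → can_write]. New: member_of_group, can_write.
Round 3: r2 [member_of_group ∧ elevated → device_trusted]. New: device_trusted.
device_trusted first appears in round 3.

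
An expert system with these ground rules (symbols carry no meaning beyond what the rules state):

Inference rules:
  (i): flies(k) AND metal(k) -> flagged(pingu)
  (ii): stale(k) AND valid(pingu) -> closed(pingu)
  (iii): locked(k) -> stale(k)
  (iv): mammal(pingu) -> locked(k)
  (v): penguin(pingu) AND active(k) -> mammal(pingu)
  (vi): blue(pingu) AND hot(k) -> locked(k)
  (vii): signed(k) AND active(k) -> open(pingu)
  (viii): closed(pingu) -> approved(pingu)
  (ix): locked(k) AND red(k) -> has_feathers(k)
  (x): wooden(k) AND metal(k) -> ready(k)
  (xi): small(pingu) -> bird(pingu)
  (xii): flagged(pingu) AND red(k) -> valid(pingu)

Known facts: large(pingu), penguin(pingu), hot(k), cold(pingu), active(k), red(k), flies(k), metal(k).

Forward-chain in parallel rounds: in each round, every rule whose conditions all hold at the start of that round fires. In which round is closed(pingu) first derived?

[1] (i) [flies(k) AND metal(k) -> flagged(pingu)]; (v) [penguin(pingu) AND active(k) -> mammal(pingu)]. ⇒ new: flagged(pingu), mammal(pingu).
[2] (iv) [mammal(pingu) -> locked(k)]; (xii) [flagged(pingu) AND red(k) -> valid(pingu)]. ⇒ new: locked(k), valid(pingu).
[3] (iii) [locked(k) -> stale(k)]; (ix) [locked(k) AND red(k) -> has_feathers(k)]. ⇒ new: stale(k), has_feathers(k).
[4] (ii) [stale(k) AND valid(pingu) -> closed(pingu)]. ⇒ new: closed(pingu).
closed(pingu) first appears in round 4.

4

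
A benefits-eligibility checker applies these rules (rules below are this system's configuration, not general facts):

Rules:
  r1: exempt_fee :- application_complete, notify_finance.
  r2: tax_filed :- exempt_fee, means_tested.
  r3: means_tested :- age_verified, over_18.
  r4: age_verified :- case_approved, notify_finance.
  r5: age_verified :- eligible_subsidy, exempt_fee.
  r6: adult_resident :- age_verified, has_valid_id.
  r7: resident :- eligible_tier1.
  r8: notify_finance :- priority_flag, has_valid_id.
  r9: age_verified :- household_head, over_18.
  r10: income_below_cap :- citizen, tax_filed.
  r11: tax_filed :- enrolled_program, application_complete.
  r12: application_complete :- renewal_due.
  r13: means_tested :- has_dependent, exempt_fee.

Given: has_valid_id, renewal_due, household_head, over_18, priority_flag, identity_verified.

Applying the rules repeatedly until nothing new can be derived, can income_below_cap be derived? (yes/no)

no

Round 1: r8 [notify_finance :- priority_flag, has_valid_id.]; r9 [age_verified :- household_head, over_18.]; r12 [application_complete :- renewal_due.]. Adds notify_finance, age_verified, application_complete.
Round 2: r1 [exempt_fee :- application_complete, notify_finance.]; r3 [means_tested :- age_verified, over_18.]; r6 [adult_resident :- age_verified, has_valid_id.]. Adds exempt_fee, means_tested, adult_resident.
Round 3: r2 [tax_filed :- exempt_fee, means_tested.]. Adds tax_filed.
Fixed point reached. income_below_cap is concluded only by r10; r10 needs citizen (never derived).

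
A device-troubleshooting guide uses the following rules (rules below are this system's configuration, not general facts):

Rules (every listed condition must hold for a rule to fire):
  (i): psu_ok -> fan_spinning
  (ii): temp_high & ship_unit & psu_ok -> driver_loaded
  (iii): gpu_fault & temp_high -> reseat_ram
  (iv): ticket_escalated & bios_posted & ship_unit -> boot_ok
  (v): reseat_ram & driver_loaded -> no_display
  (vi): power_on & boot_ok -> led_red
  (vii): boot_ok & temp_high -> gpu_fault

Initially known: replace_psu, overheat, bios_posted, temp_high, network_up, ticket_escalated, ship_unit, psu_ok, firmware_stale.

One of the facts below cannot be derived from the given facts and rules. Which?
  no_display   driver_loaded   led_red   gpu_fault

led_red

Round 1: (i) [psu_ok -> fan_spinning]; (ii) [temp_high & ship_unit & psu_ok -> driver_loaded]; (iv) [ticket_escalated & bios_posted & ship_unit -> boot_ok]. New: fan_spinning, driver_loaded, boot_ok.
Round 2: (vii) [boot_ok & temp_high -> gpu_fault]. New: gpu_fault.
Round 3: (iii) [gpu_fault & temp_high -> reseat_ram]. New: reseat_ram.
Round 4: (v) [reseat_ram & driver_loaded -> no_display]. New: no_display.
Derived: no_display (round 4), driver_loaded (round 1), gpu_fault (round 2). led_red never appears in any round.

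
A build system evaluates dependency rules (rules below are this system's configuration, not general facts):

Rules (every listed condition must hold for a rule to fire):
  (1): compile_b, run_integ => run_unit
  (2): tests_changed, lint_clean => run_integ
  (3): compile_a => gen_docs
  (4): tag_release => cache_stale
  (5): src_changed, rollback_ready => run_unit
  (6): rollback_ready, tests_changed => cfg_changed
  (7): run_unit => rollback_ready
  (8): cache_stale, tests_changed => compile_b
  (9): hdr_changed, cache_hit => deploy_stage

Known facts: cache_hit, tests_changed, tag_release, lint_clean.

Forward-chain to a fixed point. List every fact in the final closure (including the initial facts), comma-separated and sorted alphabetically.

cache_hit, cache_stale, cfg_changed, compile_b, lint_clean, rollback_ready, run_integ, run_unit, tag_release, tests_changed

Round 1: (2) [tests_changed, lint_clean => run_integ]; (4) [tag_release => cache_stale]. New: run_integ, cache_stale.
Round 2: (8) [cache_stale, tests_changed => compile_b]. New: compile_b.
Round 3: (1) [compile_b, run_integ => run_unit]. New: run_unit.
Round 4: (7) [run_unit => rollback_ready]. New: rollback_ready.
Round 5: (6) [rollback_ready, tests_changed => cfg_changed]. New: cfg_changed.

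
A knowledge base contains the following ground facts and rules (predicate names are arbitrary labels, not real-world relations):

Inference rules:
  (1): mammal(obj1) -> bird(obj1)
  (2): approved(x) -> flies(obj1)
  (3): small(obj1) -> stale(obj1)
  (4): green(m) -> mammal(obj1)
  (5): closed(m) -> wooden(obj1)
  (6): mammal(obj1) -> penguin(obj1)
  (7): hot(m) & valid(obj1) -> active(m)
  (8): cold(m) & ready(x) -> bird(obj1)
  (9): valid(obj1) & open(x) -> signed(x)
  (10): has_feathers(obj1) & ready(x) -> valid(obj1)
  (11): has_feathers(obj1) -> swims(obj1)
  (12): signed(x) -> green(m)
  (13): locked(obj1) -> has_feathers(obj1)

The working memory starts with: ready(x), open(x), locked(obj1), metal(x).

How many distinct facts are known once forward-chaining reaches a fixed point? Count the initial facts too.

Round 1: (13) [locked(obj1) -> has_feathers(obj1)]. New: has_feathers(obj1).
Round 2: (10) [has_feathers(obj1) & ready(x) -> valid(obj1)]; (11) [has_feathers(obj1) -> swims(obj1)]. New: valid(obj1), swims(obj1).
Round 3: (9) [valid(obj1) & open(x) -> signed(x)]. New: signed(x).
Round 4: (12) [signed(x) -> green(m)]. New: green(m).
Round 5: (4) [green(m) -> mammal(obj1)]. New: mammal(obj1).
Round 6: (1) [mammal(obj1) -> bird(obj1)]; (6) [mammal(obj1) -> penguin(obj1)]. New: bird(obj1), penguin(obj1).
Closure: {bird(obj1), green(m), has_feathers(obj1), locked(obj1), mammal(obj1), metal(x), open(x), penguin(obj1), ready(x), signed(x), swims(obj1), valid(obj1)} — 12 facts.

12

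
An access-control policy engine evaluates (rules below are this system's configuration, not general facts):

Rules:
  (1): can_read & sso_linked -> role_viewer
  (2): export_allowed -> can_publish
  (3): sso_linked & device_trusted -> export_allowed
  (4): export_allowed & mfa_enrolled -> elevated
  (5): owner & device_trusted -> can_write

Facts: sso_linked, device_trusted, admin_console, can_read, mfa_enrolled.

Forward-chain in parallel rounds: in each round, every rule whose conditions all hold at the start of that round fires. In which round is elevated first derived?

2

[1] (1) [can_read & sso_linked -> role_viewer]; (3) [sso_linked & device_trusted -> export_allowed]. ⇒ new: role_viewer, export_allowed.
[2] (2) [export_allowed -> can_publish]; (4) [export_allowed & mfa_enrolled -> elevated]. ⇒ new: can_publish, elevated.
elevated first appears in round 2.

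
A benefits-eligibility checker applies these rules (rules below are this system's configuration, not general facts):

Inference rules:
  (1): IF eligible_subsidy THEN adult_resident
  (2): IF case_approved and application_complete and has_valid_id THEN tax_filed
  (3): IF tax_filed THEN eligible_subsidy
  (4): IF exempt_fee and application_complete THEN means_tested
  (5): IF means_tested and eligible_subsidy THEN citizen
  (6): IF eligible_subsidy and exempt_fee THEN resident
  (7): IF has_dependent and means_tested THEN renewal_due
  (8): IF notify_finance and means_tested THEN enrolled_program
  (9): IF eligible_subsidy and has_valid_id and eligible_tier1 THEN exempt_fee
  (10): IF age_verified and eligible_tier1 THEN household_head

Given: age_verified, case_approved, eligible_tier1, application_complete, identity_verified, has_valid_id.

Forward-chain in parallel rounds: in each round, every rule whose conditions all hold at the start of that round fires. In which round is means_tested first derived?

4

[1] (2) [IF case_approved and application_complete and has_valid_id THEN tax_filed]; (10) [IF age_verified and eligible_tier1 THEN household_head]. ⇒ new: tax_filed, household_head.
[2] (3) [IF tax_filed THEN eligible_subsidy]. ⇒ new: eligible_subsidy.
[3] (1) [IF eligible_subsidy THEN adult_resident]; (9) [IF eligible_subsidy and has_valid_id and eligible_tier1 THEN exempt_fee]. ⇒ new: adult_resident, exempt_fee.
[4] (4) [IF exempt_fee and application_complete THEN means_tested]; (6) [IF eligible_subsidy and exempt_fee THEN resident]. ⇒ new: means_tested, resident.
means_tested first appears in round 4.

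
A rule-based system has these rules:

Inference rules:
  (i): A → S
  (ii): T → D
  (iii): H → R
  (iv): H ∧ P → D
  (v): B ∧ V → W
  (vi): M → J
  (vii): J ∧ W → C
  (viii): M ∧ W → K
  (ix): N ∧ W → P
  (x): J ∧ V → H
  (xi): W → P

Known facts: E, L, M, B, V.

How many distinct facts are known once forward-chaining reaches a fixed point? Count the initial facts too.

[1] (v) [B ∧ V → W]; (vi) [M → J]. ⇒ new: W, J.
[2] (vii) [J ∧ W → C]; (viii) [M ∧ W → K]; (x) [J ∧ V → H]; (xi) [W → P]. ⇒ new: C, K, H, P.
[3] (iii) [H → R]; (iv) [H ∧ P → D]. ⇒ new: R, D.
Closure: {B, C, D, E, H, J, K, L, M, P, R, V, W} — 13 facts.

13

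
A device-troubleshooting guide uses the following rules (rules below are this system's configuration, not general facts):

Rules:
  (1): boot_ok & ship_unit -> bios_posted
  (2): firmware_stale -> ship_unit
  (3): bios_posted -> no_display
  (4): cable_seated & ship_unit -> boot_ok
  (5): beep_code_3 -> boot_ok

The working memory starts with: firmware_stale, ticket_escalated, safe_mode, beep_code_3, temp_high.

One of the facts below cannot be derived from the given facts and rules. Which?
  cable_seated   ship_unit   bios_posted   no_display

Round 1 fires (2), (5), giving ship_unit, boot_ok.
Round 2 fires (1), giving bios_posted.
Round 3 fires (3), giving no_display.
Derived: ship_unit (round 1), no_display (round 3), bios_posted (round 2). cable_seated never appears in any round.

cable_seated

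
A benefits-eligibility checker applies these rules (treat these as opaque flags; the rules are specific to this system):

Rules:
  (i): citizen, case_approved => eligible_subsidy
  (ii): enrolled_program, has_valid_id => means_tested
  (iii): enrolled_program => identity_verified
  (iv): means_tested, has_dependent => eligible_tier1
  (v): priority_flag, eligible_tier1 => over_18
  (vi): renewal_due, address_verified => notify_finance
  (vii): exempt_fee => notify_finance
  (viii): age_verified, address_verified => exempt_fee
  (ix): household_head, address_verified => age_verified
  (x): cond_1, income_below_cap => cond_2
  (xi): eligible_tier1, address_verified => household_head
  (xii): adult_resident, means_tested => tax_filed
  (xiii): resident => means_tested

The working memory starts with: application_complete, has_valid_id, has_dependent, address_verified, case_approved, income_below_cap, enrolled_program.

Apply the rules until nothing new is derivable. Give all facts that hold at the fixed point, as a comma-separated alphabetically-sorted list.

address_verified, age_verified, application_complete, case_approved, eligible_tier1, enrolled_program, exempt_fee, has_dependent, has_valid_id, household_head, identity_verified, income_below_cap, means_tested, notify_finance

Round 1 — (ii), (iii), derive means_tested, identity_verified.
Round 2 — (iv), derive eligible_tier1.
Round 3 — (xi), derive household_head.
Round 4 — (ix), derive age_verified.
Round 5 — (viii), derive exempt_fee.
Round 6 — (vii), derive notify_finance.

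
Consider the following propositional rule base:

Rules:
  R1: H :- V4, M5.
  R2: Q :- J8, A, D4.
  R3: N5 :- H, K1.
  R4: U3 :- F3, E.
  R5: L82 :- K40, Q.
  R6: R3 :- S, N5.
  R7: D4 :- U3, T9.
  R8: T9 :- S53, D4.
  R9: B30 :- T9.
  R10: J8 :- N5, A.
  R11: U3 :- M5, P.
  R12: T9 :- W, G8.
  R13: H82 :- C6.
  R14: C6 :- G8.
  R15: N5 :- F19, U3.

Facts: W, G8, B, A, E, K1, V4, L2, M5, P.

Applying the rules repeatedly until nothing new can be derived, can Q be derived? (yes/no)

yes

Round 1 — R1, R11, R12, R14, derive H, U3, T9, C6.
Round 2 — R3, R7, R9, R13, derive N5, D4, B30, H82.
Round 3 — R10, derive J8.
Round 4 — R2, derive Q.
Q appears in round 4, so it is derivable.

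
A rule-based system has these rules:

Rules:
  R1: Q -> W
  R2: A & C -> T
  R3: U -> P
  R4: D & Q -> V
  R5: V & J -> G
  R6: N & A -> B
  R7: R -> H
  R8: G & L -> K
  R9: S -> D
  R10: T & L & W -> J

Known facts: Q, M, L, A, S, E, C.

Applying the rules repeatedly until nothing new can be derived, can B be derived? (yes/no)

no

Round 1: R1 [Q -> W]; R2 [A & C -> T]; R9 [S -> D]. Adds W, T, D.
Round 2: R4 [D & Q -> V]; R10 [T & L & W -> J]. Adds V, J.
Round 3: R5 [V & J -> G]. Adds G.
Round 4: R8 [G & L -> K]. Adds K.
Fixed point reached. B is concluded only by R6; R6 needs N (never derived).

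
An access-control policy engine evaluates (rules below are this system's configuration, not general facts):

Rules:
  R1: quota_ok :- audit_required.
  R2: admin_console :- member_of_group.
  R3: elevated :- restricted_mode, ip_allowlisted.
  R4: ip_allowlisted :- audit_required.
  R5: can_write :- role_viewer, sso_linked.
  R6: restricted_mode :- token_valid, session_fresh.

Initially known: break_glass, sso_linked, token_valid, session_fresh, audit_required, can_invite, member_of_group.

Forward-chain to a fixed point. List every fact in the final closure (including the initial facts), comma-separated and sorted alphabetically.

admin_console, audit_required, break_glass, can_invite, elevated, ip_allowlisted, member_of_group, quota_ok, restricted_mode, session_fresh, sso_linked, token_valid

Round 1 — R1, R2, R4, R6, derive quota_ok, admin_console, ip_allowlisted, restricted_mode.
Round 2 — R3, derive elevated.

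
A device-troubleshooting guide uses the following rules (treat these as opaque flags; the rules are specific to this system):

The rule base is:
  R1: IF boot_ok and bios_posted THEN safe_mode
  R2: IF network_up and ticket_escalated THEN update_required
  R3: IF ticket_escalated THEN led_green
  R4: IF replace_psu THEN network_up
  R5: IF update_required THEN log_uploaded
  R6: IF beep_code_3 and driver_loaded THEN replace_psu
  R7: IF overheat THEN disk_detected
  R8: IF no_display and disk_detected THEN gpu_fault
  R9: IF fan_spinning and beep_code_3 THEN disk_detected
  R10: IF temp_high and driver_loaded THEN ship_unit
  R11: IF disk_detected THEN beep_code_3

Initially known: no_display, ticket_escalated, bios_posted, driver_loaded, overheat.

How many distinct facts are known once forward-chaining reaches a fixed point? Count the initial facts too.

Round 1: R3 [IF ticket_escalated THEN led_green]; R7 [IF overheat THEN disk_detected]. New: led_green, disk_detected.
Round 2: R8 [IF no_display and disk_detected THEN gpu_fault]; R11 [IF disk_detected THEN beep_code_3]. New: gpu_fault, beep_code_3.
Round 3: R6 [IF beep_code_3 and driver_loaded THEN replace_psu]. New: replace_psu.
Round 4: R4 [IF replace_psu THEN network_up]. New: network_up.
Round 5: R2 [IF network_up and ticket_escalated THEN update_required]. New: update_required.
Round 6: R5 [IF update_required THEN log_uploaded]. New: log_uploaded.
Closure: {beep_code_3, bios_posted, disk_detected, driver_loaded, gpu_fault, led_green, log_uploaded, network_up, no_display, overheat, replace_psu, ticket_escalated, update_required} — 13 facts.

13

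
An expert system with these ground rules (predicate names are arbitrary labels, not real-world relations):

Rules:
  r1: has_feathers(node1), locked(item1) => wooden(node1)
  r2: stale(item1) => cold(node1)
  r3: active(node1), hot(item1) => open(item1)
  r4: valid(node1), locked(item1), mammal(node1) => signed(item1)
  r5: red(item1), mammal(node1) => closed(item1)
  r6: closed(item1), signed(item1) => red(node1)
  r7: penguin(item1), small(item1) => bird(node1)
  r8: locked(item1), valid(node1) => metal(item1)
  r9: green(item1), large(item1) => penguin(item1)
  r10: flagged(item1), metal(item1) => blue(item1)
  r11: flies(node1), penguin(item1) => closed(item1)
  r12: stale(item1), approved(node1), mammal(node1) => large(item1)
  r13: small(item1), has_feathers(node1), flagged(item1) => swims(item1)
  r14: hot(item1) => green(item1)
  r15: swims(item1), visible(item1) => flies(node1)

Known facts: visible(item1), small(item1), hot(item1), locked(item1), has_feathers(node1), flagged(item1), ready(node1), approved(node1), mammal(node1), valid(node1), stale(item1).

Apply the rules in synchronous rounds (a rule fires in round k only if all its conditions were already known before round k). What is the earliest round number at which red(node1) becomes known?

Round 1: r1 [has_feathers(node1), locked(item1) => wooden(node1)]; r2 [stale(item1) => cold(node1)]; r4 [valid(node1), locked(item1), mammal(node1) => signed(item1)]; r8 [locked(item1), valid(node1) => metal(item1)]; r12 [stale(item1), approved(node1), mammal(node1) => large(item1)]; r13 [small(item1), has_feathers(node1), flagged(item1) => swims(item1)]; r14 [hot(item1) => green(item1)]. Adds wooden(node1), cold(node1), signed(item1), metal(item1), large(item1), swims(item1), green(item1).
Round 2: r9 [green(item1), large(item1) => penguin(item1)]; r10 [flagged(item1), metal(item1) => blue(item1)]; r15 [swims(item1), visible(item1) => flies(node1)]. Adds penguin(item1), blue(item1), flies(node1).
Round 3: r7 [penguin(item1), small(item1) => bird(node1)]; r11 [flies(node1), penguin(item1) => closed(item1)]. Adds bird(node1), closed(item1).
Round 4: r6 [closed(item1), signed(item1) => red(node1)]. Adds red(node1).
red(node1) first appears in round 4.

4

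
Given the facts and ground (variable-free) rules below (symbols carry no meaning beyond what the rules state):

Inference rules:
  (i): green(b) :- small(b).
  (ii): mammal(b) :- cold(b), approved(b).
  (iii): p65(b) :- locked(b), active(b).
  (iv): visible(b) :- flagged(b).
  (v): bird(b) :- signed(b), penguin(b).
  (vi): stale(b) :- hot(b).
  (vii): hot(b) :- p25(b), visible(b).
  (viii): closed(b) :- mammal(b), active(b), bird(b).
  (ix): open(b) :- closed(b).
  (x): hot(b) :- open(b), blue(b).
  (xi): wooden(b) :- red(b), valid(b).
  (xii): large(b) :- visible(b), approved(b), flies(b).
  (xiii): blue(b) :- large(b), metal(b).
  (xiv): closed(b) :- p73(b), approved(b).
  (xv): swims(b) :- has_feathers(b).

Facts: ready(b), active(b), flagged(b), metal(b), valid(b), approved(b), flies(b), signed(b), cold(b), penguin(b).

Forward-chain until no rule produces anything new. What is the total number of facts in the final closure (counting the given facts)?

Round 1 fires (ii), (iv), (v), giving mammal(b), visible(b), bird(b).
Round 2 fires (viii), (xii), giving closed(b), large(b).
Round 3 fires (ix), (xiii), giving open(b), blue(b).
Round 4 fires (x), giving hot(b).
Round 5 fires (vi), giving stale(b).
Closure: {active(b), approved(b), bird(b), blue(b), closed(b), cold(b), flagged(b), flies(b), hot(b), large(b), mammal(b), metal(b), open(b), penguin(b), ready(b), signed(b), stale(b), valid(b), visible(b)} — 19 facts.

19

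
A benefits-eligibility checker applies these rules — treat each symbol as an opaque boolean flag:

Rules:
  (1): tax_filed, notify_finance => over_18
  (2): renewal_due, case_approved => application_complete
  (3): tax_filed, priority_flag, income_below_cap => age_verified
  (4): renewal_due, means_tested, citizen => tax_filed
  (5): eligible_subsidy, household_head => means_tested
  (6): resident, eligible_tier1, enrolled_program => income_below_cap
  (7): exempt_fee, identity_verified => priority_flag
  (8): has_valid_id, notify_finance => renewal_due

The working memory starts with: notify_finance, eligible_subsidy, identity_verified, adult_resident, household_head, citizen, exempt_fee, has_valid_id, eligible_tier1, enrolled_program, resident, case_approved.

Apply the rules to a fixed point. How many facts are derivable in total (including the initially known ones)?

20

Round 1: (5) [eligible_subsidy, household_head => means_tested]; (6) [resident, eligible_tier1, enrolled_program => income_below_cap]; (7) [exempt_fee, identity_verified => priority_flag]; (8) [has_valid_id, notify_finance => renewal_due]. Adds means_tested, income_below_cap, priority_flag, renewal_due.
Round 2: (2) [renewal_due, case_approved => application_complete]; (4) [renewal_due, means_tested, citizen => tax_filed]. Adds application_complete, tax_filed.
Round 3: (1) [tax_filed, notify_finance => over_18]; (3) [tax_filed, priority_flag, income_below_cap => age_verified]. Adds over_18, age_verified.
Closure: {adult_resident, age_verified, application_complete, case_approved, citizen, eligible_subsidy, eligible_tier1, enrolled_program, exempt_fee, has_valid_id, household_head, identity_verified, income_below_cap, means_tested, notify_finance, over_18, priority_flag, renewal_due, resident, tax_filed} — 20 facts.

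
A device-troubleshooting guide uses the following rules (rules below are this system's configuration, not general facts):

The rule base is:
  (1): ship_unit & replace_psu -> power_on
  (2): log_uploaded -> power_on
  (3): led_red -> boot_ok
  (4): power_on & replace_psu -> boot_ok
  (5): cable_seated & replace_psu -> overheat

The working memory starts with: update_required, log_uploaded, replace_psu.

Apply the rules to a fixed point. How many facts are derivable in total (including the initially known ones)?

[1] (2) [log_uploaded -> power_on]. ⇒ new: power_on.
[2] (4) [power_on & replace_psu -> boot_ok]. ⇒ new: boot_ok.
Closure: {boot_ok, log_uploaded, power_on, replace_psu, update_required} — 5 facts.

5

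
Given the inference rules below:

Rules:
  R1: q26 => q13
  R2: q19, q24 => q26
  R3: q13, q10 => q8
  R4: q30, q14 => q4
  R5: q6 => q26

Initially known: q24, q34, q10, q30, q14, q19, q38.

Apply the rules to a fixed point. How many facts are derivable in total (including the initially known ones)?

11

[1] R2 [q19, q24 => q26]; R4 [q30, q14 => q4]. ⇒ new: q26, q4.
[2] R1 [q26 => q13]. ⇒ new: q13.
[3] R3 [q13, q10 => q8]. ⇒ new: q8.
Closure: {q10, q13, q14, q19, q24, q26, q30, q34, q38, q4, q8} — 11 facts.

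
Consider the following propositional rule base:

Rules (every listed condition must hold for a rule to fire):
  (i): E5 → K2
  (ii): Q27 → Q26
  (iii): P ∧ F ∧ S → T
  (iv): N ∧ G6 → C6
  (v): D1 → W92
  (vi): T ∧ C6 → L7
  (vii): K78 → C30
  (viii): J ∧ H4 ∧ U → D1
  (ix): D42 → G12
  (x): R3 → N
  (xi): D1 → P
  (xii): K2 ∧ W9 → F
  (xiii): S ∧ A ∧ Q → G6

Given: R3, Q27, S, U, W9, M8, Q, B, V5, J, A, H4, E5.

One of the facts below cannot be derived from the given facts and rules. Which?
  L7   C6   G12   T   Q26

Round 1 fires (i), (ii), (viii), (x), (xiii), giving K2, Q26, D1, N, G6.
Round 2 fires (iv), (v), (xi), (xii), giving C6, W92, P, F.
Round 3 fires (iii), giving T.
Round 4 fires (vi), giving L7.
Derived: L7 (round 4), C6 (round 2), Q26 (round 1), T (round 3). G12 never appears in any round.

G12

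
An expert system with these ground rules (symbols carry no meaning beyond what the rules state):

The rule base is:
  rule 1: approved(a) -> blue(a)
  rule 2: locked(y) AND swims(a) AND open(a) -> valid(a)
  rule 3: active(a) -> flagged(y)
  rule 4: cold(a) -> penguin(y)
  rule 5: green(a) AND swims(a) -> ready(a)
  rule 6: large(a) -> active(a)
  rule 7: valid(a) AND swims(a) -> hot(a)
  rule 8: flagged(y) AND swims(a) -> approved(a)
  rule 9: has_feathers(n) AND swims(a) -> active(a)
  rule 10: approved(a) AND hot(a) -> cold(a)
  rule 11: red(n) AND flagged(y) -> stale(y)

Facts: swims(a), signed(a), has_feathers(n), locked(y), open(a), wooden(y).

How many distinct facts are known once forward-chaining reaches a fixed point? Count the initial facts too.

14

Round 1 — rule 2, rule 9, derive valid(a), active(a).
Round 2 — rule 3, rule 7, derive flagged(y), hot(a).
Round 3 — rule 8, derive approved(a).
Round 4 — rule 1, rule 10, derive blue(a), cold(a).
Round 5 — rule 4, derive penguin(y).
Closure: {active(a), approved(a), blue(a), cold(a), flagged(y), has_feathers(n), hot(a), locked(y), open(a), penguin(y), signed(a), swims(a), valid(a), wooden(y)} — 14 facts.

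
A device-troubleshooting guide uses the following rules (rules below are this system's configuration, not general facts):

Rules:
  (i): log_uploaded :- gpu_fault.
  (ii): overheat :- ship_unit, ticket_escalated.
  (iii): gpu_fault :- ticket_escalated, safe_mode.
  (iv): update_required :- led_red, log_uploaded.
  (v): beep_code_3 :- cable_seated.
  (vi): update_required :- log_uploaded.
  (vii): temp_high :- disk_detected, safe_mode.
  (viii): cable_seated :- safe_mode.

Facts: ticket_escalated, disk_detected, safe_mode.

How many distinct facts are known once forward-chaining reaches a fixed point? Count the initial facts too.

9

Round 1: (iii) [gpu_fault :- ticket_escalated, safe_mode.]; (vii) [temp_high :- disk_detected, safe_mode.]; (viii) [cable_seated :- safe_mode.]. New: gpu_fault, temp_high, cable_seated.
Round 2: (i) [log_uploaded :- gpu_fault.]; (v) [beep_code_3 :- cable_seated.]. New: log_uploaded, beep_code_3.
Round 3: (vi) [update_required :- log_uploaded.]. New: update_required.
Closure: {beep_code_3, cable_seated, disk_detected, gpu_fault, log_uploaded, safe_mode, temp_high, ticket_escalated, update_required} — 9 facts.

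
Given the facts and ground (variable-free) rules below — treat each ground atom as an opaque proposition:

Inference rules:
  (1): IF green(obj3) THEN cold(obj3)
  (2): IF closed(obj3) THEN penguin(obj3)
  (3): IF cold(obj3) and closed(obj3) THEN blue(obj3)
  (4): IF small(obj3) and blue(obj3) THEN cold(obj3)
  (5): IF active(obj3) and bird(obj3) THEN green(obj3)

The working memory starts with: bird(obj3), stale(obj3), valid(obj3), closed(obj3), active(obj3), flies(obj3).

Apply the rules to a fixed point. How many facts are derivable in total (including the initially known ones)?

Round 1: (2) [IF closed(obj3) THEN penguin(obj3)]; (5) [IF active(obj3) and bird(obj3) THEN green(obj3)]. New: penguin(obj3), green(obj3).
Round 2: (1) [IF green(obj3) THEN cold(obj3)]. New: cold(obj3).
Round 3: (3) [IF cold(obj3) and closed(obj3) THEN blue(obj3)]. New: blue(obj3).
Closure: {active(obj3), bird(obj3), blue(obj3), closed(obj3), cold(obj3), flies(obj3), green(obj3), penguin(obj3), stale(obj3), valid(obj3)} — 10 facts.

10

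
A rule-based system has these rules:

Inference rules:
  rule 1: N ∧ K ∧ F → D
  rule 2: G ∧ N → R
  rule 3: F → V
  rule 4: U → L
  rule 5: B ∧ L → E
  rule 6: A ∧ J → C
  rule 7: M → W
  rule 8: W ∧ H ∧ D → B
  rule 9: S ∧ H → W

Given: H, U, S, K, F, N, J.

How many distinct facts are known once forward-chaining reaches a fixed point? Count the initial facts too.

13

Round 1 fires rule 1, rule 3, rule 4, rule 9, giving D, V, L, W.
Round 2 fires rule 8, giving B.
Round 3 fires rule 5, giving E.
Closure: {B, D, E, F, H, J, K, L, N, S, U, V, W} — 13 facts.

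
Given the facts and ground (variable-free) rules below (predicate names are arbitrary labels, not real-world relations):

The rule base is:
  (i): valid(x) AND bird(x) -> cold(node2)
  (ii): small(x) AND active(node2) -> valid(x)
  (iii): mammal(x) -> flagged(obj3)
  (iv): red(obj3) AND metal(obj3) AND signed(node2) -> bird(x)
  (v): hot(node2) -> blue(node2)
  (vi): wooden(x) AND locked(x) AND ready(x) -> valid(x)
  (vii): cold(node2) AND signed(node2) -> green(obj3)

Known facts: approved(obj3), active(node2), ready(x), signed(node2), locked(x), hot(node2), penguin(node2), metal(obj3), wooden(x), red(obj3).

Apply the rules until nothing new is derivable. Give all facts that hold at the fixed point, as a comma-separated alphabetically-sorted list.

[1] (iv) [red(obj3) AND metal(obj3) AND signed(node2) -> bird(x)]; (v) [hot(node2) -> blue(node2)]; (vi) [wooden(x) AND locked(x) AND ready(x) -> valid(x)]. ⇒ new: bird(x), blue(node2), valid(x).
[2] (i) [valid(x) AND bird(x) -> cold(node2)]. ⇒ new: cold(node2).
[3] (vii) [cold(node2) AND signed(node2) -> green(obj3)]. ⇒ new: green(obj3).

active(node2), approved(obj3), bird(x), blue(node2), cold(node2), green(obj3), hot(node2), locked(x), metal(obj3), penguin(node2), ready(x), red(obj3), signed(node2), valid(x), wooden(x)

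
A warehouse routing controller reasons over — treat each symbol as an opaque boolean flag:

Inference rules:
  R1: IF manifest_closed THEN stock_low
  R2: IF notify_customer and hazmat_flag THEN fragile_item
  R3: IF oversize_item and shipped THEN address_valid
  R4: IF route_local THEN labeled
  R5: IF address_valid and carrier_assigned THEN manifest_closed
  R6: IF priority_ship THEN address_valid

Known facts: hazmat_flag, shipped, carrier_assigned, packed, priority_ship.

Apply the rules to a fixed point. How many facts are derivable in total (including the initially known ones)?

8

Round 1 — R6, derive address_valid.
Round 2 — R5, derive manifest_closed.
Round 3 — R1, derive stock_low.
Closure: {address_valid, carrier_assigned, hazmat_flag, manifest_closed, packed, priority_ship, shipped, stock_low} — 8 facts.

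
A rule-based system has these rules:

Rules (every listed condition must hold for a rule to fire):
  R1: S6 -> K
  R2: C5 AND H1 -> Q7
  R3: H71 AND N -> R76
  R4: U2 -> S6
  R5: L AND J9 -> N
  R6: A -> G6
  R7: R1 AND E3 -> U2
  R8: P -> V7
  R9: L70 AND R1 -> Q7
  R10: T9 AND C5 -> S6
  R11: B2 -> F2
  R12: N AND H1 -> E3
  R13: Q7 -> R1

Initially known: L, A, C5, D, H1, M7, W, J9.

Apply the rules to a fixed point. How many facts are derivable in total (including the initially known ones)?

Round 1 — R2, R5, R6, derive Q7, N, G6.
Round 2 — R12, R13, derive E3, R1.
Round 3 — R7, derive U2.
Round 4 — R4, derive S6.
Round 5 — R1, derive K.
Closure: {A, C5, D, E3, G6, H1, J9, K, L, M7, N, Q7, R1, S6, U2, W} — 16 facts.

16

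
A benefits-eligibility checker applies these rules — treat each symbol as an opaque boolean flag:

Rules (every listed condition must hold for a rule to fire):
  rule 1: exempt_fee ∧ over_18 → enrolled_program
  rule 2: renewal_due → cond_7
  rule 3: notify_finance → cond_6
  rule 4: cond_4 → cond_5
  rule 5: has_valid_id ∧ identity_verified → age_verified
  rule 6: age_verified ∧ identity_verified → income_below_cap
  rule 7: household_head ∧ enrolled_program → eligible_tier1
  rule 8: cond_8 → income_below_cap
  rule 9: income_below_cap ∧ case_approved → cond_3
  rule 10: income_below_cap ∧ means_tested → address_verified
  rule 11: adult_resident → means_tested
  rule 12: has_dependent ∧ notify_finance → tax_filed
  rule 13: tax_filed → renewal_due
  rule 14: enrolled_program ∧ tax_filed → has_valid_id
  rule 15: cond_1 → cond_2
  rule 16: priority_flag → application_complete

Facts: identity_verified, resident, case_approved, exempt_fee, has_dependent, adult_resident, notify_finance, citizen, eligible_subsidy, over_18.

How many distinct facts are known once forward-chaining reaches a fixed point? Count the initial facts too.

21

Round 1 — rule 1, rule 3, rule 11, rule 12, derive enrolled_program, cond_6, means_tested, tax_filed.
Round 2 — rule 13, rule 14, derive renewal_due, has_valid_id.
Round 3 — rule 2, rule 5, derive cond_7, age_verified.
Round 4 — rule 6, derive income_below_cap.
Round 5 — rule 9, rule 10, derive cond_3, address_verified.
Closure: {address_verified, adult_resident, age_verified, case_approved, citizen, cond_3, cond_6, cond_7, eligible_subsidy, enrolled_program, exempt_fee, has_dependent, has_valid_id, identity_verified, income_below_cap, means_tested, notify_finance, over_18, renewal_due, resident, tax_filed} — 21 facts.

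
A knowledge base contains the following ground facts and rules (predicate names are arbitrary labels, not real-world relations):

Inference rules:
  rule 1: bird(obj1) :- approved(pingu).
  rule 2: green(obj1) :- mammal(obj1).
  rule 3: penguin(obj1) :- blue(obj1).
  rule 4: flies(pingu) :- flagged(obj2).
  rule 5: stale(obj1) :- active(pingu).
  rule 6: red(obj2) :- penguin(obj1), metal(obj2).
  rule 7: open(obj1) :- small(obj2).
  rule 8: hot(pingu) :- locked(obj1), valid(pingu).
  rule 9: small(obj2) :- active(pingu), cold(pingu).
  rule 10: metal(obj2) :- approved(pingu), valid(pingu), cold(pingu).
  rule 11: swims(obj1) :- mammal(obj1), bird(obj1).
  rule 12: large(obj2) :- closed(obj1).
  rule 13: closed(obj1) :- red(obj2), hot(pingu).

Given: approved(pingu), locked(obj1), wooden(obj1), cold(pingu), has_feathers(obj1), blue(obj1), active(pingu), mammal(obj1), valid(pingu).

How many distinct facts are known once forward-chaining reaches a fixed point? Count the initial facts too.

[1] rule 1 [bird(obj1) :- approved(pingu).]; rule 2 [green(obj1) :- mammal(obj1).]; rule 3 [penguin(obj1) :- blue(obj1).]; rule 5 [stale(obj1) :- active(pingu).]; rule 8 [hot(pingu) :- locked(obj1), valid(pingu).]; rule 9 [small(obj2) :- active(pingu), cold(pingu).]; rule 10 [metal(obj2) :- approved(pingu), valid(pingu), cold(pingu).]. ⇒ new: bird(obj1), green(obj1), penguin(obj1), stale(obj1), hot(pingu), small(obj2), metal(obj2).
[2] rule 6 [red(obj2) :- penguin(obj1), metal(obj2).]; rule 7 [open(obj1) :- small(obj2).]; rule 11 [swims(obj1) :- mammal(obj1), bird(obj1).]. ⇒ new: red(obj2), open(obj1), swims(obj1).
[3] rule 13 [closed(obj1) :- red(obj2), hot(pingu).]. ⇒ new: closed(obj1).
[4] rule 12 [large(obj2) :- closed(obj1).]. ⇒ new: large(obj2).
Closure: {active(pingu), approved(pingu), bird(obj1), blue(obj1), closed(obj1), cold(pingu), green(obj1), has_feathers(obj1), hot(pingu), large(obj2), locked(obj1), mammal(obj1), metal(obj2), open(obj1), penguin(obj1), red(obj2), small(obj2), stale(obj1), swims(obj1), valid(pingu), wooden(obj1)} — 21 facts.

21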